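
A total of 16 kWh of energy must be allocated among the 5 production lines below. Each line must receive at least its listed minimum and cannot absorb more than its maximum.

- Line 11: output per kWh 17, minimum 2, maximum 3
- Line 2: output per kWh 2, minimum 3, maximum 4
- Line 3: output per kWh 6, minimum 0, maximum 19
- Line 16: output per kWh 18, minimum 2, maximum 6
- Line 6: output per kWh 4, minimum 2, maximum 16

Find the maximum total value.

185

Meeting every minimum uses 2+3+0+2+2 = 9 kWh, leaving 7.
Rank by output per kWh: Line 16 18 > Line 11 17 > Line 3 6 > Line 6 4 > Line 2 2.
Line 16: +4 to 6 (cap) ; 3 left.
Line 11: +1 to 3 (cap) ; 2 left.
Line 3: +2 (room for 19) → 2. Pool exhausted.
Total = 17×3 + 2×3 + 6×2 + 18×6 + 4×2 = 185.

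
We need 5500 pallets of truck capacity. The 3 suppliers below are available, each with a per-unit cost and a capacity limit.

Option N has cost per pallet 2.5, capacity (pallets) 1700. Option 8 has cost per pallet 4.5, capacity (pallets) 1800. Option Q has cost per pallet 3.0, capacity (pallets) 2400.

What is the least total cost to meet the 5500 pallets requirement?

Use suppliers in increasing cost order.
Option N at 2.5: take all 1700 pallets — 3800 still needed.
Option Q at 3.0: take all 2400 pallets — 1400 still needed.
Option 8 (4.5): take the remaining 1400 — done.
Cost = 1700×2.5 + 2400×3.0 + 1400×4.5 = 17750.

17750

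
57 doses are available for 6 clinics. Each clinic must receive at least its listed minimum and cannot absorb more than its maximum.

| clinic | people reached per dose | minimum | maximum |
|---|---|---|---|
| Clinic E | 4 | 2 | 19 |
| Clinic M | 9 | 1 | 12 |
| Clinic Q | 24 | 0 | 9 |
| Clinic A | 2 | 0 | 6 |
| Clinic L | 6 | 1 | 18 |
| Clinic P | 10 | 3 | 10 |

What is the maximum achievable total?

Meeting every minimum uses 2+1+0+0+1+3 = 7 doses, leaving 50.
Rank by people reached per dose: Clinic Q 24 > Clinic P 10 > Clinic M 9 > Clinic L 6 > Clinic E 4 > Clinic A 2.
Clinic Q takes 9 more to reach its cap of 9 → 41 left.
Clinic P: +7 to 10 (cap) → 34 left.
Clinic M: +11 to 12 (cap) → 23 left.
Clinic L takes 17 more to reach its cap of 18 → 6 left.
Only 6 left; Clinic E takes them to reach 8.
Total = 4×8 + 9×12 + 24×9 + 6×18 + 10×10 = 564.

564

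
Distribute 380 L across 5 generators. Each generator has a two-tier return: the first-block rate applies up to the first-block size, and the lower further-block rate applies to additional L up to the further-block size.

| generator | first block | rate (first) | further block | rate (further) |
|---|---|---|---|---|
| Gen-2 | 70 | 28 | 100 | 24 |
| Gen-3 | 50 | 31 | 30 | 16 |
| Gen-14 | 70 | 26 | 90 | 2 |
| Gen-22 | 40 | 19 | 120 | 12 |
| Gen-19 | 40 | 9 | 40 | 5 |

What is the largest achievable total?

Treat each block as its own option and order by rate: Gen-3/T1 31 > Gen-2/T1 28 > Gen-14/T1 26 > Gen-2/T2 24 > Gen-22/T1 19 > Gen-3/T2 16 > Gen-22/T2 12 > Gen-19/T1 9 > Gen-19/T2 5 > Gen-14/T2 2.
Gen-3/T1 (31): +50 — 330 left.
Gen-2/T1 (28): +70 — 260 left.
Fill Gen-14 T1 block (70 at 26) — 190 left.
Gen-2 T2 at 24: fill all 100 — 90 left.
Fill Gen-22 T1 block (40 at 19) — 50 left.
Gen-3/T2 (16): +30 — 20 left.
Gen-22 T2 at 12: only 20 left, fill 20.
Total = 31×50 + 28×70 + 26×70 + 24×100 + 19×40 + 16×30 + 12×20 = 9210.

9210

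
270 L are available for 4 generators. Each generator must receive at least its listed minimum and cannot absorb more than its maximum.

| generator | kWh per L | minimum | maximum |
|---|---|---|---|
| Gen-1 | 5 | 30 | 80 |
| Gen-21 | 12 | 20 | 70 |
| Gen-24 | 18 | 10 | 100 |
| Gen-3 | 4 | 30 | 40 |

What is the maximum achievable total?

3110

Meeting every minimum uses 30+20+10+30 = 90 L, leaving 180.
Highest kWh per L first: Gen-24 18 > Gen-21 12 > Gen-1 5 > Gen-3 4.
Gen-24: +90 to 100 (cap) ; 90 left.
Gen-21 takes 50 more to reach its cap of 70 ; 40 left.
Only 40 left; Gen-1 takes them to reach 70.
Total = 5×70 + 12×70 + 18×100 + 4×30 = 3110.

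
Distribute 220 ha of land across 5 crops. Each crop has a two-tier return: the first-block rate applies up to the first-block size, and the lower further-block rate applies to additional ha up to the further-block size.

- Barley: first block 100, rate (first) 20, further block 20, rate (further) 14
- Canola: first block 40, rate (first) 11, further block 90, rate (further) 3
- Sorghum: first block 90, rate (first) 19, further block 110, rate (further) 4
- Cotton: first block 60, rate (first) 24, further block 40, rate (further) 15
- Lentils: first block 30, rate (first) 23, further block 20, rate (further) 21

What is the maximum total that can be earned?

4740

Order all 10 blocks by rate: Cotton/first 24 > Lentils/first 23 > Lentils/second 21 > Barley/first 20 > Sorghum/first 19 > Cotton/second 15 > Barley/second 14 > Canola/first 11 > Sorghum/second 4 > Canola/second 3.
Cotton/first (24): +60 ; 160 left.
Lentils/first (23): +30 ; 130 left.
Lentils/second (21): +20 ; 110 left.
Barley first at 20: fill all 100 ; 10 left.
Sorghum/first: +10 of 90 at 19; pool empty.
Total = 24×60 + 23×30 + 21×20 + 20×100 + 19×10 = 4740.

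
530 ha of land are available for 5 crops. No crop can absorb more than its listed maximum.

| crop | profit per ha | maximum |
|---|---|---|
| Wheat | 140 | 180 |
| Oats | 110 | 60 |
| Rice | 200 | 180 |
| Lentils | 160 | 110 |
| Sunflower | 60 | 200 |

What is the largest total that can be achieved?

Rank by profit per ha: Rice 200 > Lentils 160 > Wheat 140 > Oats 110 > Sunflower 60.
Rice: +180 to 180 (cap) → 350 left.
Give Lentils 110 to hit its cap of 110 → 240 left.
Wheat: +180 to 180 (cap) → 60 left.
Oats takes 60 to reach its cap of 60 → 0 left.
Total = 140×180 + 110×60 + 200×180 + 160×110 = 85400.

85400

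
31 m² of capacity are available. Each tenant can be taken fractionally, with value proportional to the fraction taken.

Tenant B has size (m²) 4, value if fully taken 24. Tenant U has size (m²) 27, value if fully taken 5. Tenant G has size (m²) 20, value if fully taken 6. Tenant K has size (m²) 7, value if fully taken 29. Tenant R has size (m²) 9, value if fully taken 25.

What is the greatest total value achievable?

Rank by value-to-size ratio: Tenant B 24/4≈6, Tenant K 29/7≈4.14, Tenant R 25/9≈2.78, Tenant G 6/20≈0.3, Tenant U 5/27≈0.185.
Take all of Tenant B (4 m², value 24) — 27 m² left.
Tenant K: take in full, 7 m² for value 29 — 20 left.
Tenant R: take in full, 9 m² for value 25 — 11 left.
11 m² left: a 11/20 share of Tenant G gives 6×11/20 = 3.3.
Total value = 81.3.

81.3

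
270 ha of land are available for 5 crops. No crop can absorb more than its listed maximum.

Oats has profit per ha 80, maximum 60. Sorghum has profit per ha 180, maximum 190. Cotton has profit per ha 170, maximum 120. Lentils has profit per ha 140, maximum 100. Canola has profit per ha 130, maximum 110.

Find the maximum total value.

Rank by profit per ha: Sorghum 180 > Cotton 170 > Lentils 140 > Canola 130 > Oats 80.
Give Sorghum 190 to hit its cap of 190 — 80 left.
Cotton: +80 (room for 120) → 80. Pool exhausted.
Total = 180×190 + 170×80 = 47800.

47800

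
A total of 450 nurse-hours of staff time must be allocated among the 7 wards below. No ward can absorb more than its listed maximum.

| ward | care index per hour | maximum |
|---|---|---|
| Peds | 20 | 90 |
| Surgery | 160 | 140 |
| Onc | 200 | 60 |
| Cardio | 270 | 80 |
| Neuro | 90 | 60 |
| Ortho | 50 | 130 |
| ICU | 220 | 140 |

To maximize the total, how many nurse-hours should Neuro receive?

30

Order the wards by care index per hour: Cardio 270 > ICU 220 > Onc 200 > Surgery 160 > Neuro 90 > Ortho 50 > Peds 20.
Give Cardio 80 to hit its cap of 80 ; 370 left.
ICU: +140 to 140 (cap) ; 230 left.
Onc takes 60 to reach its cap of 60 ; 170 left.
Give Surgery 140 to hit its cap of 140 ; 30 left.
Neuro has room for 60 but only 30 remain, so it gets 30.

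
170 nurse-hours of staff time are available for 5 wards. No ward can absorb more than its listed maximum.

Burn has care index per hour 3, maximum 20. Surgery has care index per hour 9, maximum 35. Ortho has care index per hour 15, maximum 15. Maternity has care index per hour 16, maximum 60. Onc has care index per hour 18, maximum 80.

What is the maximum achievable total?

Order the wards by care index per hour: Onc 18 > Maternity 16 > Ortho 15 > Surgery 9 > Burn 3.
Onc: +80 to 80 (cap) ; 90 left.
Give Maternity 60 to hit its cap of 60 ; 30 left.
Ortho takes 15 to reach its cap of 15 ; 15 left.
Only 15 left; Surgery takes them to reach 15.
Total = 9×15 + 15×15 + 16×60 + 18×80 = 2760.

2760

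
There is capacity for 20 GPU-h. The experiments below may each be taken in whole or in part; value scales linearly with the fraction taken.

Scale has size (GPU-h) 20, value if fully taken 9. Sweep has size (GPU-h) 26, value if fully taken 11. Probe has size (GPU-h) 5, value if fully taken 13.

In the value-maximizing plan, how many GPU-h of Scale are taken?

Rank by value-to-size ratio: Probe 13/5≈2.6, Scale 9/20≈0.45, Sweep 11/26≈0.423.
Probe: take in full, 5 GPU-h for value 13 → 15 left.
Only 15 GPU-h remain; take 15/20 of Scale for value 9×15/20 = 6.75.

15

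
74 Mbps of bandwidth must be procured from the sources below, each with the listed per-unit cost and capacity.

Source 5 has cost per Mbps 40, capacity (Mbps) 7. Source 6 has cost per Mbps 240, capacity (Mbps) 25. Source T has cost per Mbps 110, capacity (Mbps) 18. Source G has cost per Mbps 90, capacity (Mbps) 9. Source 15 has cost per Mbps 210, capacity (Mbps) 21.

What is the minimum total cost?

12040

Fill from the cheapest source first.
Source 5 (40): use full 7 ; 67 Mbps to go.
Source G at 90: take all 9 Mbps ; 58 still needed.
Source T at 110: take all 18 Mbps ; 40 still needed.
Source 15 (210): use full 21 ; 19 Mbps to go.
Take 19 from Source 6 at 240 to finish.
Cost = 7×40 + 9×90 + 18×110 + 21×210 + 19×240 = 12040.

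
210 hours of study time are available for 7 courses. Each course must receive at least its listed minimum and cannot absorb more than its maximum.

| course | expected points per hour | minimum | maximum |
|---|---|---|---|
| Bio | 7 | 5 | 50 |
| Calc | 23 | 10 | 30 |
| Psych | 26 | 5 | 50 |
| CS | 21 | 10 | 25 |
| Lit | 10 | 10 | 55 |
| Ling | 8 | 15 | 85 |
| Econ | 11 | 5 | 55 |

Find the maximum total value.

3575

Meeting every minimum uses 5+10+5+10+10+15+5 = 60 hours, leaving 150.
Order the courses by expected points per hour: Psych 26 > Calc 23 > CS 21 > Econ 11 > Lit 10 > Ling 8 > Bio 7.
Psych takes 45 more to reach its cap of 50 — 105 left.
Give Calc 20 more to hit its cap of 30 — 85 left.
Give CS 15 more to hit its cap of 25 — 70 left.
Econ takes 50 more to reach its cap of 55 — 20 left.
Lit: +20 (room for 45) → 30. Pool exhausted.
Total = 7×5 + 23×30 + 26×50 + 21×25 + 10×30 + 8×15 + 11×55 = 3575.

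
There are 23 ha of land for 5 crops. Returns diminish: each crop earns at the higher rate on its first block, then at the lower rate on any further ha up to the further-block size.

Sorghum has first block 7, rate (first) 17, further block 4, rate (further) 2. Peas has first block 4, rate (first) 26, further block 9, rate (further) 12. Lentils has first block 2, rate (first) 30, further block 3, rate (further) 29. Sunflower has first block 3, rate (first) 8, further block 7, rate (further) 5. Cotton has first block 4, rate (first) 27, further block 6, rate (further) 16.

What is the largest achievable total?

Treat each block as its own option and order by rate: Lentils/tier1 30 > Lentils/tier2 29 > Cotton/tier1 27 > Peas/tier1 26 > Sorghum/tier1 17 > Cotton/tier2 16 > Peas/tier2 12 > Sunflower/tier1 8 > Sunflower/tier2 5 > Sorghum/tier2 2.
Lentils/tier1 (30): +2 → 21 left.
Fill Lentils tier2 block (3 at 29) → 18 left.
Fill Cotton tier1 block (4 at 27) → 14 left.
Peas/tier1 (26): +4 → 10 left.
Sorghum tier1 at 17: fill all 7 → 3 left.
3 remain; put them into Cotton tier2 at 16.
Total = 30×2 + 29×3 + 27×4 + 26×4 + 17×7 + 16×3 = 526.

526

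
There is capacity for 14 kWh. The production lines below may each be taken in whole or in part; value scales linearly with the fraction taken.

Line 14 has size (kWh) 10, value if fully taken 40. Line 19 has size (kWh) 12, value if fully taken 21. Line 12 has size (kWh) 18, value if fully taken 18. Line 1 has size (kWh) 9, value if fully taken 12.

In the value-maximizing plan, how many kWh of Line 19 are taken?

Rank by value-to-size ratio: Line 14 40/10≈4, Line 19 21/12≈1.75, Line 1 12/9≈1.33, Line 12 18/18≈1.
All 10 kWh of Line 14 fit (value 40) ; 4 remain.
Fill the last 4 kWh with part of Line 19: 4/12 of it earns 7.

4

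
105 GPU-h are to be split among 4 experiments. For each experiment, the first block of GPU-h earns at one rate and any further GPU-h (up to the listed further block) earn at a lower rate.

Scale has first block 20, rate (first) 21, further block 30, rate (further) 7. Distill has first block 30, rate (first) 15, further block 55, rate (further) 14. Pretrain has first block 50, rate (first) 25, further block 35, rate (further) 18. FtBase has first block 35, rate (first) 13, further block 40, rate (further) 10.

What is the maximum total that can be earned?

2300

Rank every tier by rate: Pretrain/T1 25 > Scale/T1 21 > Pretrain/T2 18 > Distill/T1 15 > Distill/T2 14 > FtBase/T1 13 > FtBase/T2 10 > Scale/T2 7.
Pretrain T1 at 25: fill all 50 ; 55 left.
Scale T1 at 21: fill all 20 ; 35 left.
Pretrain/T2 (18): +35 ; 0 left.
Total = 25×50 + 21×20 + 18×35 = 2300.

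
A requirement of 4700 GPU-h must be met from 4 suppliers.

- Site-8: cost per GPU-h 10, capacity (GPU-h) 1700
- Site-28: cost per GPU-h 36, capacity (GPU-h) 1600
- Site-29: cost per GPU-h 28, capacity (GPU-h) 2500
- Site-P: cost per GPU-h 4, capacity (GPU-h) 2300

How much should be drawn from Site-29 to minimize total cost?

700

Cheapest first:
Take 2300 from Site-P at 4 → need 2400 more.
Site-8 at 10: take all 1700 GPU-h → 700 still needed.
Site-29 (28): take the remaining 700 → done.
Site-28: unused.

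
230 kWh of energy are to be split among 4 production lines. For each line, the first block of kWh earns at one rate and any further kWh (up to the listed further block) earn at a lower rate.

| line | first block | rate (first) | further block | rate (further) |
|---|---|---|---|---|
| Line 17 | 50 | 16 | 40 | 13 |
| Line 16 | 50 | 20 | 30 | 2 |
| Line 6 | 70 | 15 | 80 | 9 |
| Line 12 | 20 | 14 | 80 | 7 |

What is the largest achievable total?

3650

Treat each block as its own option and order by rate: Line 16/T1 20 > Line 17/T1 16 > Line 6/T1 15 > Line 12/T1 14 > Line 17/T2 13 > Line 6/T2 9 > Line 12/T2 7 > Line 16/T2 2.
Fill Line 16 T1 block (50 at 20) — 180 left.
Fill Line 17 T1 block (50 at 16) — 130 left.
Line 6/T1 (15): +70 — 60 left.
Fill Line 12 T1 block (20 at 14) — 40 left.
Fill Line 17 T2 block (40 at 13) — 0 left.
Total = 20×50 + 16×50 + 15×70 + 14×20 + 13×40 = 3650.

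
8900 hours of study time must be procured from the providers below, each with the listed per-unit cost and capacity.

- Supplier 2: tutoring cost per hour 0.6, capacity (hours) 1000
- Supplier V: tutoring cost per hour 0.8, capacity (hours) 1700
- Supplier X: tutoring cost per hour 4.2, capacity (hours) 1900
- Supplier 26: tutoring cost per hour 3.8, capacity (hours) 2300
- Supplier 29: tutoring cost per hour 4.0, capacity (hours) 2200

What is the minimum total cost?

26640

Use providers in increasing cost order.
Supplier 2 (0.6): use full 1000 ; 7900 hours to go.
Supplier V at 0.8: take all 1700 hours ; 6200 still needed.
Supplier 26 at 3.8: take all 2300 hours ; 3900 still needed.
Supplier 29 (4.0): use full 2200 ; 1700 hours to go.
Supplier X (4.2): take the remaining 1700 ; done.
Cost = 1000×0.6 + 1700×0.8 + 2300×3.8 + 2200×4.0 + 1700×4.2 = 26640.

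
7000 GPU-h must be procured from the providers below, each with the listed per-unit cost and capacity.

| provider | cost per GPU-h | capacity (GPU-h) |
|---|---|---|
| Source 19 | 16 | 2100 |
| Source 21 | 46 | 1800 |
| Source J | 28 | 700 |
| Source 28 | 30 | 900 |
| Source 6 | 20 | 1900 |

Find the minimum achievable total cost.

Use providers in increasing cost order.
Source 19 at 16: take all 2100 GPU-h — 4900 still needed.
Source 6 at 20: take all 1900 GPU-h — 3000 still needed.
Source J (28): use full 700 — 2300 GPU-h to go.
Source 28 (30): use full 900 — 1400 GPU-h to go.
Take 1400 from Source 21 at 46 to finish.
Cost = 2100×16 + 1900×20 + 700×28 + 900×30 + 1400×46 = 182600.

182600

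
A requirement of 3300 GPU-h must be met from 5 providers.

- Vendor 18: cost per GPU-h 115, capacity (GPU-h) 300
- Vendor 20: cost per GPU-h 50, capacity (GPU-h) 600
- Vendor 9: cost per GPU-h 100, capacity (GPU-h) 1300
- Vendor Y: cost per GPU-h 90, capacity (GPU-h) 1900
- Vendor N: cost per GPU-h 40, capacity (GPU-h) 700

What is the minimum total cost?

Fill from the cheapest provider first.
Take 700 from Vendor N at 40 → need 2600 more.
Take 600 from Vendor 20 at 50 → need 2000 more.
Take 1900 from Vendor Y at 90 → need 100 more.
Take 100 from Vendor 9 at 100 to finish.
Vendor 18: unused.
Cost = 700×40 + 600×50 + 1900×90 + 100×100 = 239000.

239000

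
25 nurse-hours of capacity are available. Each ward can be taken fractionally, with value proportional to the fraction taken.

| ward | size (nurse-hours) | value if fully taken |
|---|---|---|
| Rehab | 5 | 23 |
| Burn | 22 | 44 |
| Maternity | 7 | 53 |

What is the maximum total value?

102

Rank by value-to-size ratio: Maternity 53/7≈7.57, Rehab 23/5≈4.6, Burn 44/22≈2.
All 7 nurse-hours of Maternity fit (value 53) → 18 remain.
Take all of Rehab (5 nurse-hours, value 23) → 13 nurse-hours left.
Fill the last 13 nurse-hours with part of Burn: 13/22 of it earns 26.
Total value = 102.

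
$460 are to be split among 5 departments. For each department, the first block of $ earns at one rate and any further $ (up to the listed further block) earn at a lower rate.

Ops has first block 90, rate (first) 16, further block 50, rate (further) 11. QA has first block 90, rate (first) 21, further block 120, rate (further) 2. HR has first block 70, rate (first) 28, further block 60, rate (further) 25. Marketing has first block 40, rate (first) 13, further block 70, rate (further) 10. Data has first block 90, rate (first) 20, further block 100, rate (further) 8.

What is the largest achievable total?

Order all 10 blocks by rate: HR/first 28 > HR/second 25 > QA/first 21 > Data/first 20 > Ops/first 16 > Marketing/first 13 > Ops/second 11 > Marketing/second 10 > Data/second 8 > QA/second 2.
HR/first (28): +70 ; 390 left.
HR second at 25: fill all 60 ; 330 left.
QA/first (21): +90 ; 240 left.
Fill Data first block (90 at 20) ; 150 left.
Ops first at 16: fill all 90 ; 60 left.
Marketing first at 13: fill all 40 ; 20 left.
20 remain; put them into Ops second at 11.
Total = 28×70 + 25×60 + 21×90 + 20×90 + 16×90 + 13×40 + 11×20 = 9330.

9330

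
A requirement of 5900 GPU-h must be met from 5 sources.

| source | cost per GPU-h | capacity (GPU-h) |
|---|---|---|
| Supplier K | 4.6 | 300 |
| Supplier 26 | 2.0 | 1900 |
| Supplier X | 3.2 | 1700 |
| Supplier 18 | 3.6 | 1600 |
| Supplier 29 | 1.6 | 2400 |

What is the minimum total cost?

Fill from the cheapest source first.
Supplier 29 (1.6): use full 2400 ; 3500 GPU-h to go.
Supplier 26 (2.0): use full 1900 ; 1600 GPU-h to go.
Supplier X at 3.2: take 1600 of its 1700 ; requirement met.
Supplier 18, Supplier K: unused.
Cost = 2400×1.6 + 1900×2.0 + 1600×3.2 = 12760.

12760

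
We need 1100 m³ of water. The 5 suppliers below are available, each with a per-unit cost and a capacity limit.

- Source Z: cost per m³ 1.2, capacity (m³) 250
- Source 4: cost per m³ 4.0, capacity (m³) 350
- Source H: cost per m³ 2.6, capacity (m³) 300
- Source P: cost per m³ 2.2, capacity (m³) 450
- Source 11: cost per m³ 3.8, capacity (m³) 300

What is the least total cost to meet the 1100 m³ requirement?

Fill from the cheapest supplier first.
Source Z (1.2): use full 250 — 850 m³ to go.
Source P at 2.2: take all 450 m³ — 400 still needed.
Source H at 2.6: take all 300 m³ — 100 still needed.
Take 100 from Source 11 at 3.8 to finish.
Source 4: unused.
Cost = 250×1.2 + 450×2.2 + 300×2.6 + 100×3.8 = 2450.

2450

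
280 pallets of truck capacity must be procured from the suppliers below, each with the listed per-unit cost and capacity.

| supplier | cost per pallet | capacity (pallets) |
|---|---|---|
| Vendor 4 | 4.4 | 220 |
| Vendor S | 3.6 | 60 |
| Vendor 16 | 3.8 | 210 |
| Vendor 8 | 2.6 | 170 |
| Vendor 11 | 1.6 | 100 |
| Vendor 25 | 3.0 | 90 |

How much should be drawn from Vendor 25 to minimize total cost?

10

Use suppliers in increasing cost order.
Take 100 from Vendor 11 at 1.6 → need 180 more.
Take 170 from Vendor 8 at 2.6 → need 10 more.
Take 10 from Vendor 25 at 3.0 to finish.
Vendor S, Vendor 16, Vendor 4: unused.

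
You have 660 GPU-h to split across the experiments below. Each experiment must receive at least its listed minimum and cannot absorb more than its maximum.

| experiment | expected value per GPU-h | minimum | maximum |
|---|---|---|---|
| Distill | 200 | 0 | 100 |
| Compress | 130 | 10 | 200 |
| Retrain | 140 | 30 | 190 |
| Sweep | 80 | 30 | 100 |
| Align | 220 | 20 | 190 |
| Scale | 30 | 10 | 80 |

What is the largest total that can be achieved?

109300

Meeting every minimum uses 0+10+30+30+20+10 = 100 GPU-h, leaving 560.
Highest expected value per GPU-h first: Align 220 > Distill 200 > Retrain 140 > Compress 130 > Sweep 80 > Scale 30.
Align: +170 to 190 (cap) ; 390 left.
Distill: +100 to 100 (cap) ; 290 left.
Retrain takes 160 more to reach its cap of 190 ; 130 left.
Compress: +130 (room for 190) → 140. Pool exhausted.
Total = 200×100 + 130×140 + 140×190 + 80×30 + 220×190 + 30×10 = 109300.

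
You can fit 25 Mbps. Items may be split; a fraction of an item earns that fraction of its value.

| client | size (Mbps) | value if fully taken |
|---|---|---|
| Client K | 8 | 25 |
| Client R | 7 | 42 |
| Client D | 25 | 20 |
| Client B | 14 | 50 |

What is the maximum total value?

104.5

Best value per unit of size first: Client R 42/7≈6, Client B 50/14≈3.57, Client K 25/8≈3.12, Client D 20/25≈0.8.
All 7 Mbps of Client R fit (value 42) ; 18 remain.
All 14 Mbps of Client B fit (value 50) ; 4 remain.
Fill the last 4 Mbps with part of Client K: 4/8 of it earns 12.5.
Total value = 104.5.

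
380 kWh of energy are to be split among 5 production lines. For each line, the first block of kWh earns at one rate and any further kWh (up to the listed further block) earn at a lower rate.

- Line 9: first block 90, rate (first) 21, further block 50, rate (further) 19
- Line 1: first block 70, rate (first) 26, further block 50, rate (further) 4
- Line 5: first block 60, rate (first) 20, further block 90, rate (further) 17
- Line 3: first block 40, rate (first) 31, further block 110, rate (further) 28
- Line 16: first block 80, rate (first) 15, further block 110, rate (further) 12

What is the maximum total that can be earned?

Treat each block as its own option and order by rate: Line 3/first 31 > Line 3/second 28 > Line 1/first 26 > Line 9/first 21 > Line 5/first 20 > Line 9/second 19 > Line 5/second 17 > Line 16/first 15 > Line 16/second 12 > Line 1/second 4.
Line 3/first (31): +40 → 340 left.
Line 3/second (28): +110 → 230 left.
Fill Line 1 first block (70 at 26) → 160 left.
Line 9 first at 21: fill all 90 → 70 left.
Fill Line 5 first block (60 at 20) → 10 left.
Line 9/second: +10 of 50 at 19; pool empty.
Total = 31×40 + 28×110 + 26×70 + 21×90 + 20×60 + 19×10 = 9420.

9420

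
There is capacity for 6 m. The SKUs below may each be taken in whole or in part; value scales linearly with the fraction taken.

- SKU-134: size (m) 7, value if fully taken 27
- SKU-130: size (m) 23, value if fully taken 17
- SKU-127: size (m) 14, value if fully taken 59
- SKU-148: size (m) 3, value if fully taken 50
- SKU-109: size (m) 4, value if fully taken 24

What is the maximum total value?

Best value per unit of size first: SKU-148 50/3≈16.7, SKU-109 24/4≈6, SKU-127 59/14≈4.21, SKU-134 27/7≈3.86, SKU-130 17/23≈0.739.
SKU-148: take in full, 3 m for value 50 → 3 left.
Only 3 m remain; take 3/4 of SKU-109 for value 24×3/4 = 18.
Total value = 68.

68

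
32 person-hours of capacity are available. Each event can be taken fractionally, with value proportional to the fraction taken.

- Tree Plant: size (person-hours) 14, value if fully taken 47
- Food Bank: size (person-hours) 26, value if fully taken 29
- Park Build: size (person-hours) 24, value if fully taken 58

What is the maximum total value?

Best value per unit of size first: Tree Plant 47/14≈3.36, Park Build 58/24≈2.42, Food Bank 29/26≈1.12.
Tree Plant: take in full, 14 person-hours for value 47 → 18 left.
Only 18 person-hours remain; take 18/24 of Park Build for value 58×18/24 = 43.5.
Total value = 90.5.

90.5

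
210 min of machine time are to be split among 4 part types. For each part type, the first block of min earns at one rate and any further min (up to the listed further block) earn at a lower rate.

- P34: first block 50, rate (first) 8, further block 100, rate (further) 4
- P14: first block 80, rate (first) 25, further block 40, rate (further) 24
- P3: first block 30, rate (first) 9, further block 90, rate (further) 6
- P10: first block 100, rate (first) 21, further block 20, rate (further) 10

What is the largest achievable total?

4850

Treat each block as its own option and order by rate: P14/first 25 > P14/second 24 > P10/first 21 > P10/second 10 > P3/first 9 > P34/first 8 > P3/second 6 > P34/second 4.
P14 first at 25: fill all 80 → 130 left.
Fill P14 second block (40 at 24) → 90 left.
P10 first at 21: only 90 left, fill 90.
Total = 25×80 + 24×40 + 21×90 = 4850.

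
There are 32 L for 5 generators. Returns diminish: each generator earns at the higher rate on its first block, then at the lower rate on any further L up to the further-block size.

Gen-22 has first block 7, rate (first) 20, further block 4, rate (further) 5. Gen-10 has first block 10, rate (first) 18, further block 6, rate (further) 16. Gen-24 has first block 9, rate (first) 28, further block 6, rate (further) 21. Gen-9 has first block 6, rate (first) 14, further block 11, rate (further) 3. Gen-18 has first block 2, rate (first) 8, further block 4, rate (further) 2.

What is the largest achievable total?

Order all 10 blocks by rate: Gen-24/T1 28 > Gen-24/T2 21 > Gen-22/T1 20 > Gen-10/T1 18 > Gen-10/T2 16 > Gen-9/T1 14 > Gen-18/T1 8 > Gen-22/T2 5 > Gen-9/T2 3 > Gen-18/T2 2.
Fill Gen-24 T1 block (9 at 28) → 23 left.
Gen-24/T2 (21): +6 → 17 left.
Fill Gen-22 T1 block (7 at 20) → 10 left.
Gen-10 T1 at 18: fill all 10 → 0 left.
Total = 28×9 + 21×6 + 20×7 + 18×10 = 698.

698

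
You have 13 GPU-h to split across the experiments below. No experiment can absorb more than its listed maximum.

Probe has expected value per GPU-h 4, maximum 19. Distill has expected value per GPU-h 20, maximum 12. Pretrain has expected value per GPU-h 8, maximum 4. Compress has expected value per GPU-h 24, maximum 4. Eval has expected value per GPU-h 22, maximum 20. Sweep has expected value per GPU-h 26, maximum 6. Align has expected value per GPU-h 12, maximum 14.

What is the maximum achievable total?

Rank by expected value per GPU-h: Sweep 26 > Compress 24 > Eval 22 > Distill 20 > Align 12 > Pretrain 8 > Probe 4.
Sweep takes 6 to reach its cap of 6 — 7 left.
Compress takes 4 to reach its cap of 4 — 3 left.
Eval: +3 (room for 20) → 3. Pool exhausted.
Total = 24×4 + 22×3 + 26×6 = 318.

318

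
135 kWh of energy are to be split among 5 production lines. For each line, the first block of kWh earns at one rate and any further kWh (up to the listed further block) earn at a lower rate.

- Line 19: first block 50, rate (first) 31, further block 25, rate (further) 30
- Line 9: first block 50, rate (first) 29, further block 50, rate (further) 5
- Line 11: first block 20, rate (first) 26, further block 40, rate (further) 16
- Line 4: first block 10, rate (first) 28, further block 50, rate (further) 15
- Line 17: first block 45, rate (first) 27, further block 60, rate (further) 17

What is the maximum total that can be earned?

Order all 10 blocks by rate: Line 19/first 31 > Line 19/second 30 > Line 9/first 29 > Line 4/first 28 > Line 17/first 27 > Line 11/first 26 > Line 17/second 17 > Line 11/second 16 > Line 4/second 15 > Line 9/second 5.
Line 19 first at 31: fill all 50 → 85 left.
Line 19/second (30): +25 → 60 left.
Line 9/first (29): +50 → 10 left.
Fill Line 4 first block (10 at 28) → 0 left.
Total = 31×50 + 30×25 + 29×50 + 28×10 = 4030.

4030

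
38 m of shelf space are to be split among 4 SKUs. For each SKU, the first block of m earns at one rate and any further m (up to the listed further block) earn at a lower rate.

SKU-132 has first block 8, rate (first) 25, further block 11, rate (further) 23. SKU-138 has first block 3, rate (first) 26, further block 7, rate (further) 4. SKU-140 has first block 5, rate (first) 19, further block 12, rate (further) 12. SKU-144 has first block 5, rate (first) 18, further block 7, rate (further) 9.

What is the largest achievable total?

788

Treat each block as its own option and order by rate: SKU-138/tier1 26 > SKU-132/tier1 25 > SKU-132/tier2 23 > SKU-140/tier1 19 > SKU-144/tier1 18 > SKU-140/tier2 12 > SKU-144/tier2 9 > SKU-138/tier2 4.
SKU-138 tier1 at 26: fill all 3 ; 35 left.
SKU-132/tier1 (25): +8 ; 27 left.
SKU-132/tier2 (23): +11 ; 16 left.
SKU-140 tier1 at 19: fill all 5 ; 11 left.
Fill SKU-144 tier1 block (5 at 18) ; 6 left.
6 remain; put them into SKU-140 tier2 at 12.
Total = 26×3 + 25×8 + 23×11 + 19×5 + 18×5 + 12×6 = 788.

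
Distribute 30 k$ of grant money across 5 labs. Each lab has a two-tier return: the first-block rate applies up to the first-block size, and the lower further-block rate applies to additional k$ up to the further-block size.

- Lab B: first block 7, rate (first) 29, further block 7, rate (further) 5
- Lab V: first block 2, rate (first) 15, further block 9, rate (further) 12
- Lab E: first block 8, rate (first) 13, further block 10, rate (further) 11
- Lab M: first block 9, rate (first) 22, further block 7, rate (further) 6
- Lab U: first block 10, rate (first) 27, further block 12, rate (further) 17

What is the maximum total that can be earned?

739

Rank every tier by rate: Lab B/first 29 > Lab U/first 27 > Lab M/first 22 > Lab U/second 17 > Lab V/first 15 > Lab E/first 13 > Lab V/second 12 > Lab E/second 11 > Lab M/second 6 > Lab B/second 5.
Lab B first at 29: fill all 7 → 23 left.
Lab U/first (27): +10 → 13 left.
Lab M first at 22: fill all 9 → 4 left.
4 remain; put them into Lab U second at 17.
Total = 29×7 + 27×10 + 22×9 + 17×4 = 739.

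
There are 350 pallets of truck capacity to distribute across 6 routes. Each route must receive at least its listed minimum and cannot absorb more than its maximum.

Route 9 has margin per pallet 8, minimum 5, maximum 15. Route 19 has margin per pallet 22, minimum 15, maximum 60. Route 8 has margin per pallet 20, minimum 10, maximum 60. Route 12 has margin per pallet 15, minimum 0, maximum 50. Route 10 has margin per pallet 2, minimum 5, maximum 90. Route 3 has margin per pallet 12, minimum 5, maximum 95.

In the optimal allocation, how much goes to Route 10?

70

Meeting every minimum uses 5+15+10+0+5+5 = 40 pallets, leaving 310.
Rank by margin per pallet: Route 19 22 > Route 8 20 > Route 12 15 > Route 3 12 > Route 9 8 > Route 10 2.
Give Route 19 45 more to hit its cap of 60 → 265 left.
Route 8: +50 to 60 (cap) → 215 left.
Route 12 takes 50 more to reach its cap of 50 → 165 left.
Route 3 takes 90 more to reach its cap of 95 → 75 left.
Route 9: +10 to 15 (cap) → 65 left.
Route 10: +65 (room for 85) → 70. Pool exhausted.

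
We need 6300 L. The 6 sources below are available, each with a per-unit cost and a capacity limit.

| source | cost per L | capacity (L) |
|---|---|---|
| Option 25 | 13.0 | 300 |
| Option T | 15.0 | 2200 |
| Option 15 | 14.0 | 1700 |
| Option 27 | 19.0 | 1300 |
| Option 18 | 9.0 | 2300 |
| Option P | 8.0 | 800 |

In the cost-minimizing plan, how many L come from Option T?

Cheapest first:
Take 800 from Option P at 8.0 ; need 5500 more.
Option 18 (9.0): use full 2300 ; 3200 L to go.
Take 300 from Option 25 at 13.0 ; need 2900 more.
Take 1700 from Option 15 at 14.0 ; need 1200 more.
Take 1200 from Option T at 15.0 to finish.
Option 27: unused.

1200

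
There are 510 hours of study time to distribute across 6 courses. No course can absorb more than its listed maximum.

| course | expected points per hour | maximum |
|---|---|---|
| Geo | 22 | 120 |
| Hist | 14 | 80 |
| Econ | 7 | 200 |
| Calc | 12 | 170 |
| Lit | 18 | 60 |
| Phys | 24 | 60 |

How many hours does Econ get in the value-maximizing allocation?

20

Rank by expected points per hour: Phys 24 > Geo 22 > Lit 18 > Hist 14 > Calc 12 > Econ 7.
Phys takes 60 to reach its cap of 60 — 450 left.
Geo takes 120 to reach its cap of 120 — 330 left.
Lit: +60 to 60 (cap) — 270 left.
Hist takes 80 to reach its cap of 80 — 190 left.
Give Calc 170 to hit its cap of 170 — 20 left.
Only 20 left; Econ takes them to reach 20.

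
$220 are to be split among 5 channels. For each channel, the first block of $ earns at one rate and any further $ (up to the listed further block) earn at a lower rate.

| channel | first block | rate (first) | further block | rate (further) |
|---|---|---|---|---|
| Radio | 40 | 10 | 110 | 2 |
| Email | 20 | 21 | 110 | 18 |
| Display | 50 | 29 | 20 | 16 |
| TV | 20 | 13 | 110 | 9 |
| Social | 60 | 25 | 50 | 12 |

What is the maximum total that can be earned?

4990

Treat each block as its own option and order by rate: Display/tier1 29 > Social/tier1 25 > Email/tier1 21 > Email/tier2 18 > Display/tier2 16 > TV/tier1 13 > Social/tier2 12 > Radio/tier1 10 > TV/tier2 9 > Radio/tier2 2.
Display/tier1 (29): +50 ; 170 left.
Fill Social tier1 block (60 at 25) ; 110 left.
Email/tier1 (21): +20 ; 90 left.
Email tier2 at 18: only 90 left, fill 90.
Total = 29×50 + 25×60 + 21×20 + 18×90 = 4990.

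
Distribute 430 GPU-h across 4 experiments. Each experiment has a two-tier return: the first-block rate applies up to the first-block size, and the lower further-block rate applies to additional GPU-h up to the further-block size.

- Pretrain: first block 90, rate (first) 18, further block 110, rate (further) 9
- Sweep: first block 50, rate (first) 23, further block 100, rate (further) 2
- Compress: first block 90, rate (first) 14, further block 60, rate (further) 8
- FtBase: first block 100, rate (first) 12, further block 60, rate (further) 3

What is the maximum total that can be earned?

6130

Order all 8 blocks by rate: Sweep/tier1 23 > Pretrain/tier1 18 > Compress/tier1 14 > FtBase/tier1 12 > Pretrain/tier2 9 > Compress/tier2 8 > FtBase/tier2 3 > Sweep/tier2 2.
Sweep tier1 at 23: fill all 50 → 380 left.
Fill Pretrain tier1 block (90 at 18) → 290 left.
Compress tier1 at 14: fill all 90 → 200 left.
FtBase/tier1 (12): +100 → 100 left.
Pretrain tier2 at 9: only 100 left, fill 100.
Total = 23×50 + 18×90 + 14×90 + 12×100 + 9×100 = 6130.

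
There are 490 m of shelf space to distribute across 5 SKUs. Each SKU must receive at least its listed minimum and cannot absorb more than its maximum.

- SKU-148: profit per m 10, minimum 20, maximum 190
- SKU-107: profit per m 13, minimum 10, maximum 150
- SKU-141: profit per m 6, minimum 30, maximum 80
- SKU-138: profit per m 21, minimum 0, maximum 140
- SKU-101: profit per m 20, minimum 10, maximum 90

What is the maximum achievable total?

7670

Meeting every minimum uses 20+10+30+0+10 = 70 m, leaving 420.
Rank by profit per m: SKU-138 21 > SKU-101 20 > SKU-107 13 > SKU-148 10 > SKU-141 6.
Give SKU-138 140 more to hit its cap of 140 ; 280 left.
SKU-101: +80 to 90 (cap) ; 200 left.
Give SKU-107 140 more to hit its cap of 150 ; 60 left.
SKU-148 has room for 170 more but only 60 remain, so it gets 80.
Total = 10×80 + 13×150 + 6×30 + 21×140 + 20×90 = 7670.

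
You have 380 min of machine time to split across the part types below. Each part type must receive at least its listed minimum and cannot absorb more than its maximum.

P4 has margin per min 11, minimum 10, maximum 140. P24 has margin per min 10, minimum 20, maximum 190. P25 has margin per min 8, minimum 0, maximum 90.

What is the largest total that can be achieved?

Meeting every minimum uses 10+20+0 = 30 min, leaving 350.
Highest margin per min first: P4 11 > P24 10 > P25 8.
P4 takes 130 more to reach its cap of 140 → 220 left.
P24: +170 to 190 (cap) → 50 left.
Only 50 left; P25 takes them to reach 50.
Total = 11×140 + 10×190 + 8×50 = 3840.

3840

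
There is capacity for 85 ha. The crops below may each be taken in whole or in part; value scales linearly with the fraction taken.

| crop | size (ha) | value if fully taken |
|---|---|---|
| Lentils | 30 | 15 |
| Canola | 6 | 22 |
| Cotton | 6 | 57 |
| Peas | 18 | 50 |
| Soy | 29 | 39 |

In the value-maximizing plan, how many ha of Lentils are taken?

Best value per unit of size first: Cotton 57/6≈9.5, Canola 22/6≈3.67, Peas 50/18≈2.78, Soy 39/29≈1.34, Lentils 15/30≈0.5.
Cotton: take in full, 6 ha for value 57 — 79 left.
All 6 ha of Canola fit (value 22) — 73 remain.
Peas: take in full, 18 ha for value 50 — 55 left.
Soy: take in full, 29 ha for value 39 — 26 left.
26 ha left: a 26/30 share of Lentils gives 15×26/30 = 13.

26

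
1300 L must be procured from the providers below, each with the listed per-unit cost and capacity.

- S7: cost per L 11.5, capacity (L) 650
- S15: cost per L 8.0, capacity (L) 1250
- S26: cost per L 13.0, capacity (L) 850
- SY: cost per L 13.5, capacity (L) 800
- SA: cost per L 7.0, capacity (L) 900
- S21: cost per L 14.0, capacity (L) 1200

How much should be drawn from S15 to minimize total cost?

Use providers in increasing cost order.
Take 900 from SA at 7.0 — need 400 more.
S15 at 8.0: take 400 of its 1250 — requirement met.
S7, S26, SY, S21: unused.

400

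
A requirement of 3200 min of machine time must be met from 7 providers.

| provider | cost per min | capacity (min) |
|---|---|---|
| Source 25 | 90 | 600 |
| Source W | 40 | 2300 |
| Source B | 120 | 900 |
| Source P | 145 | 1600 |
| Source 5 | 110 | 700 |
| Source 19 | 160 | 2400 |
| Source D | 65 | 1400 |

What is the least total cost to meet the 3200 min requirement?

150500

Cheapest first:
Source W at 40: take all 2300 min — 900 still needed.
Source D at 65: take 900 of its 1400 — requirement met.
Source 25, Source 5, Source B, Source P, Source 19: unused.
Cost = 2300×40 + 900×65 = 150500.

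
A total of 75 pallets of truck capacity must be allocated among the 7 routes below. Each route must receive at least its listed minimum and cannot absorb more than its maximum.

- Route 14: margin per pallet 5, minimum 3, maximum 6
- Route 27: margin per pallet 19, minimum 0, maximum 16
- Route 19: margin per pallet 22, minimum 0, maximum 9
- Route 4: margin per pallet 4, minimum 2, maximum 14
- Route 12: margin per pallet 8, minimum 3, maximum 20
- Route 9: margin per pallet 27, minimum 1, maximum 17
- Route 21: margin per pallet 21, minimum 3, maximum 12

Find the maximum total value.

1364

Meeting every minimum uses 3+0+0+2+3+1+3 = 12 pallets, leaving 63.
Highest margin per pallet first: Route 9 27 > Route 19 22 > Route 21 21 > Route 27 19 > Route 12 8 > Route 14 5 > Route 4 4.
Give Route 9 16 more to hit its cap of 17 — 47 left.
Route 19 takes 9 more to reach its cap of 9 — 38 left.
Route 21: +9 to 12 (cap) — 29 left.
Route 27 takes 16 more to reach its cap of 16 — 13 left.
Route 12: +13 (room for 17) → 16. Pool exhausted.
Total = 5×3 + 19×16 + 22×9 + 4×2 + 8×16 + 27×17 + 21×12 = 1364.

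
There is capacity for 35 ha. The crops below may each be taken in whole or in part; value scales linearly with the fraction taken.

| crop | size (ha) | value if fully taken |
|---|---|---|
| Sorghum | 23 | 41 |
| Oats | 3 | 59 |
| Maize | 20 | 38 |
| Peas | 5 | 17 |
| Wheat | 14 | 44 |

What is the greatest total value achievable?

Rank by value-to-size ratio: Oats 59/3≈19.7, Peas 17/5≈3.4, Wheat 44/14≈3.14, Maize 38/20≈1.9, Sorghum 41/23≈1.78.
All 3 ha of Oats fit (value 59) — 32 remain.
Peas: take in full, 5 ha for value 17 — 27 left.
All 14 ha of Wheat fit (value 44) — 13 remain.
13 ha left: a 13/20 share of Maize gives 38×13/20 = 24.7.
Total value = 144.7.

144.7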